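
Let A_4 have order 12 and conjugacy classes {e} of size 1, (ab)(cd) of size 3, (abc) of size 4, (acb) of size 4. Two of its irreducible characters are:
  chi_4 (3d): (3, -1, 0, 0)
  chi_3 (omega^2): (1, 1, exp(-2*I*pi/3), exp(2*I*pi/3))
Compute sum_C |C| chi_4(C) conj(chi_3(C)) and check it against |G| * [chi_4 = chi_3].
Sum = 0; so <chi_4, chi_3> = 0 (distinct irreducibles are orthogonal).

Solution. Compute term by term over conjugacy classes (|C| * chi_4(C) * conj(chi_3(C))):
  1*(3)*conj(1) + 3*(-1)*conj(1) + 4*(0)*conj(exp(-2*I*pi/3)) + 4*(0)*conj(exp(2*I*pi/3))
  = (3) + (-3) + (0) + (0)
  = 0.
(Exp terms are combined using exp(i*s)*conj(exp(i*t)) = exp(i*(s-t)), and sums of them are collapsed using the identity that for every m > 1 the m distinct m-th roots of unity sum to 0, e.g. 1 + exp(2*I*pi/3) + exp(-2*I*pi/3) = 0.)
Dividing by |G| = 12 gives 0/12 = 0, matching the row-orthogonality relation <chi_4, chi_3> = [chi_4 = chi_3].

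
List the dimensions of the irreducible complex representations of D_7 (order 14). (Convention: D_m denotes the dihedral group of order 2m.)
Dimensions: 1, 1, 2, 2, 2

Why: There are 5 irreducibles (= number of conjugacy classes). Their dimensions d_i satisfy sum d_i^2 = |G| = 14: 1 + 1 + 4 + 4 + 4 = 14.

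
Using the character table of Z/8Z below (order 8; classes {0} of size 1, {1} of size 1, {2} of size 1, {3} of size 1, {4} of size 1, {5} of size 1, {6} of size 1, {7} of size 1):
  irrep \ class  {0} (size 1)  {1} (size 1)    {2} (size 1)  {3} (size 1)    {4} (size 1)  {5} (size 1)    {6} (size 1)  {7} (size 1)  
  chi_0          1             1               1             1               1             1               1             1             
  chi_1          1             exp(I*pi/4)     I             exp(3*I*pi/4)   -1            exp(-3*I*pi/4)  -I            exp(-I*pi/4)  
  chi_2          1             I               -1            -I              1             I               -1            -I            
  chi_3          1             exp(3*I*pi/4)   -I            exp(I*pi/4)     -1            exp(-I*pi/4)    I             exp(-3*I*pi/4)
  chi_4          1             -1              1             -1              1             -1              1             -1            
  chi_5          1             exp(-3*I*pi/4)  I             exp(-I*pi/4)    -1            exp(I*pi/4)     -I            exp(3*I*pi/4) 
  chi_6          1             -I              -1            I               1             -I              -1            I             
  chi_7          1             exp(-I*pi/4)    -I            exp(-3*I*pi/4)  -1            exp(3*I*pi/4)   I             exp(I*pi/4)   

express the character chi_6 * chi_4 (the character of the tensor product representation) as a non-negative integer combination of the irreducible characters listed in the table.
chi_6 tensor chi_4 = chi_2 (all other irreducibles have multiplicity 0).

Justification: The character of a tensor product is the pointwise product (chi_6 * chi_4)(C) = chi_6(C) * chi_4(C):
  {0}: (1)*(1), {1}: (-I)*(-1), {2}: (-1)*(1), {3}: (I)*(-1), {4}: (1)*(1), {5}: (-I)*(-1), {6}: (-1)*(1), {7}: (I)*(-1)
so (chi_6 * chi_4) takes values
  {0} -> 1, {1} -> I, {2} -> -1, {3} -> -I, {4} -> 1, {5} -> I, {6} -> -1, {7} -> -I.
Now take the inner product of this character with each irreducible chi from the table, <chi_6*chi_4, chi> = (1/8) sum_C |C| (chi_6*chi_4)(C) conj(chi(C)):
  <chi_6*chi_4, chi_0> = (1/8)[1*(1)*conj(1) + 1*(I)*conj(1) + 1*(-1)*conj(1) + 1*(-I)*conj(1) + 1*(1)*conj(1) + 1*(I)*conj(1) + 1*(-1)*conj(1) + 1*(-I)*conj(1)]
      = (1/8)[(1) + (I) + (-1) + (-I) + (1) + (I) + (-1) + (-I)] = 0/8 = 0
  <chi_6*chi_4, chi_1> = (1/8)[1*(1)*conj(1) + 1*(I)*conj(exp(I*pi/4)) + 1*(-1)*conj(I) + 1*(-I)*conj(exp(3*I*pi/4)) + 1*(1)*conj(-1) + 1*(I)*conj(exp(-3*I*pi/4)) + 1*(-1)*conj(-I) + 1*(-I)*conj(exp(-I*pi/4))]
      = (1/8)[(1) + (exp(I*pi/4)) + (I) + (-exp(-I*pi/4)) + (-1) + (exp(-3*I*pi/4)) + (-I) + (-exp(3*I*pi/4))] = 0/8 = 0
  <chi_6*chi_4, chi_2> = (1/8)[1*(1)*conj(1) + 1*(I)*conj(I) + 1*(-1)*conj(-1) + 1*(-I)*conj(-I) + 1*(1)*conj(1) + 1*(I)*conj(I) + 1*(-1)*conj(-1) + 1*(-I)*conj(-I)]
      = (1/8)[(1) + (1) + (1) + (1) + (1) + (1) + (1) + (1)] = 8/8 = 1
  <chi_6*chi_4, chi_3> = (1/8)[1*(1)*conj(1) + 1*(I)*conj(exp(3*I*pi/4)) + 1*(-1)*conj(-I) + 1*(-I)*conj(exp(I*pi/4)) + 1*(1)*conj(-1) + 1*(I)*conj(exp(-I*pi/4)) + 1*(-1)*conj(I) + 1*(-I)*conj(exp(-3*I*pi/4))]
      = (1/8)[(1) + (exp(-I*pi/4)) + (-I) + (-exp(I*pi/4)) + (-1) + (exp(3*I*pi/4)) + (I) + (-exp(-3*I*pi/4))] = 0/8 = 0
  <chi_6*chi_4, chi_4> = (1/8)[1*(1)*conj(1) + 1*(I)*conj(-1) + 1*(-1)*conj(1) + 1*(-I)*conj(-1) + 1*(1)*conj(1) + 1*(I)*conj(-1) + 1*(-1)*conj(1) + 1*(-I)*conj(-1)]
      = (1/8)[(1) + (-I) + (-1) + (I) + (1) + (-I) + (-1) + (I)] = 0/8 = 0
  <chi_6*chi_4, chi_5> = (1/8)[1*(1)*conj(1) + 1*(I)*conj(exp(-3*I*pi/4)) + 1*(-1)*conj(I) + 1*(-I)*conj(exp(-I*pi/4)) + 1*(1)*conj(-1) + 1*(I)*conj(exp(I*pi/4)) + 1*(-1)*conj(-I) + 1*(-I)*conj(exp(3*I*pi/4))]
      = (1/8)[(1) + (exp(-3*I*pi/4)) + (I) + (-exp(3*I*pi/4)) + (-1) + (exp(I*pi/4)) + (-I) + (-exp(-I*pi/4))] = 0/8 = 0
  <chi_6*chi_4, chi_6> = (1/8)[1*(1)*conj(1) + 1*(I)*conj(-I) + 1*(-1)*conj(-1) + 1*(-I)*conj(I) + 1*(1)*conj(1) + 1*(I)*conj(-I) + 1*(-1)*conj(-1) + 1*(-I)*conj(I)]
      = (1/8)[(1) + (-1) + (1) + (-1) + (1) + (-1) + (1) + (-1)] = 0/8 = 0
  <chi_6*chi_4, chi_7> = (1/8)[1*(1)*conj(1) + 1*(I)*conj(exp(-I*pi/4)) + 1*(-1)*conj(-I) + 1*(-I)*conj(exp(-3*I*pi/4)) + 1*(1)*conj(-1) + 1*(I)*conj(exp(3*I*pi/4)) + 1*(-1)*conj(I) + 1*(-I)*conj(exp(I*pi/4))]
      = (1/8)[(1) + (exp(3*I*pi/4)) + (-I) + (-exp(-3*I*pi/4)) + (-1) + (exp(-I*pi/4)) + (I) + (-exp(I*pi/4))] = 0/8 = 0
(Exp terms are combined using exp(i*s)*conj(exp(i*t)) = exp(i*(s-t)), and sums of them are collapsed using the identity that for every m > 1 the m distinct m-th roots of unity sum to 0, e.g. 1 + exp(2*I*pi/3) + exp(-2*I*pi/3) = 0.)
Hence the multiplicities are chi_2: 1. Dimension check: dim(chi_6)*dim(chi_4) = 1*1 = 1 and sum (mult * dim) = 1*1 = 1.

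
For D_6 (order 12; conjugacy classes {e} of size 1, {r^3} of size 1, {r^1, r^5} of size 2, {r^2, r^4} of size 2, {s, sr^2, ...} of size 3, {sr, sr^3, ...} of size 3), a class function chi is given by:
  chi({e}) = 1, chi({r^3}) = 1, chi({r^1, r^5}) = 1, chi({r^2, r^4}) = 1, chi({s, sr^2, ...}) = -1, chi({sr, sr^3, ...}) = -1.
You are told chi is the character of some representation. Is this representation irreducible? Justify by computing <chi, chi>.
Irreducible: <chi, chi> = 1.

Justification: <chi, chi> = (1/|G|) sum_C |C| * |chi(C)|^2 = (1/12)[1*|1|^2 + 1*|1|^2 + 2*|1|^2 + 2*|1|^2 + 3*|-1|^2 + 3*|-1|^2]
  = (1/12)[(1) + (1) + (2) + (2) + (3) + (3)] = 12/12 = 1.
A character is irreducible iff <chi, chi> = 1, so this representation is irreducible.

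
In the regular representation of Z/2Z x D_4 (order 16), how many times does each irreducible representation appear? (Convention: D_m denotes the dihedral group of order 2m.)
Each irreducible V_i of dimension d_i appears with multiplicity d_i, i.e. rho_reg = (direct sum over all irreducibles V_i) d_i V_i. The irreducible dimensions for Z/2Z x D_4 are 1, 1, 1, 1, 1, 1, 1, 1, 2, 2: 8 irreducibles of dimension 1, each with multiplicity 1; 2 irreducibles of dimension 2, each with multiplicity 2. Total dimension 8*1*1 + 2*2*2 = 16 = |G|.

Argument: General theorem: in the regular representation of a finite group G, each irreducible appears with multiplicity equal to its dimension. Check: dim(rho_reg) = sum d_i^2 = 1 + 1 + 1 + 1 + 1 + 1 + 1 + 1 + 4 + 4 = 16 = |G|.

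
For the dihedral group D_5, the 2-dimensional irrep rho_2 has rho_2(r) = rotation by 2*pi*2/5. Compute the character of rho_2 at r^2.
chi_{rho_2}(r^2) = 2*cos(2*pi*2*2/5) = -1/2 + sqrt(5)/2

Derivation: rho_2(r^2) is rotation by angle 2*pi*2*2/5, whose trace is 2*cos(2*pi*2*2/5) = -1/2 + sqrt(5)/2.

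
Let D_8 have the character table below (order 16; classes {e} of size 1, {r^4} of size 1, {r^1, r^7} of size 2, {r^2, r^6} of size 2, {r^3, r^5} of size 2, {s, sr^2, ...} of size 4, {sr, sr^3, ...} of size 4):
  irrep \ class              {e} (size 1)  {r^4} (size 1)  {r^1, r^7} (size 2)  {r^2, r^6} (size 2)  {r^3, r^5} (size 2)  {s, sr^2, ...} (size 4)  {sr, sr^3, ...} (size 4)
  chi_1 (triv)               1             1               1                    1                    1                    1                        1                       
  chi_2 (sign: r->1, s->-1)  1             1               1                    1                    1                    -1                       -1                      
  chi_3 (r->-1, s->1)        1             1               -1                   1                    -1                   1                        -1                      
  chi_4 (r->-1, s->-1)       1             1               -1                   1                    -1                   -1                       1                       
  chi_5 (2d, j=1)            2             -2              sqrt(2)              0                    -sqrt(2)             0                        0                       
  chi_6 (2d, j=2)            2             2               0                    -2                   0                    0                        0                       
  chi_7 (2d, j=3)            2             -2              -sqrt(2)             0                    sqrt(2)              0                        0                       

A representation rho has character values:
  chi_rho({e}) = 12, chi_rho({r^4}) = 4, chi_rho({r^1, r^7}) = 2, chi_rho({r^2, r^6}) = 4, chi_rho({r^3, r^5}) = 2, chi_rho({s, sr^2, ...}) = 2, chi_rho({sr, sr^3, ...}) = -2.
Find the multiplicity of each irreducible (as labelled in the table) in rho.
Multiplicities: chi_1: 2, chi_2: 2, chi_3: 2, chi_4: 0, chi_5: 1, chi_6: 1, chi_7: 1.

Use <chi_rho, chi> = (1/|G|) sum_C |C| * chi_rho(C) * conj(chi(C)) with |G| = 16 for each irreducible chi in the table:
  <chi_rho, chi_1> = (1/16)[1*(12)*conj(1) + 1*(4)*conj(1) + 2*(2)*conj(1) + 2*(4)*conj(1) + 2*(2)*conj(1) + 4*(2)*conj(1) + 4*(-2)*conj(1)]
      = (1/16)[(12) + (4) + (4) + (8) + (4) + (8) + (-8)] = 32/16 = 2
  <chi_rho, chi_2> = (1/16)[1*(12)*conj(1) + 1*(4)*conj(1) + 2*(2)*conj(1) + 2*(4)*conj(1) + 2*(2)*conj(1) + 4*(2)*conj(-1) + 4*(-2)*conj(-1)]
      = (1/16)[(12) + (4) + (4) + (8) + (4) + (-8) + (8)] = 32/16 = 2
  <chi_rho, chi_3> = (1/16)[1*(12)*conj(1) + 1*(4)*conj(1) + 2*(2)*conj(-1) + 2*(4)*conj(1) + 2*(2)*conj(-1) + 4*(2)*conj(1) + 4*(-2)*conj(-1)]
      = (1/16)[(12) + (4) + (-4) + (8) + (-4) + (8) + (8)] = 32/16 = 2
  <chi_rho, chi_4> = (1/16)[1*(12)*conj(1) + 1*(4)*conj(1) + 2*(2)*conj(-1) + 2*(4)*conj(1) + 2*(2)*conj(-1) + 4*(2)*conj(-1) + 4*(-2)*conj(1)]
      = (1/16)[(12) + (4) + (-4) + (8) + (-4) + (-8) + (-8)] = 0/16 = 0
  <chi_rho, chi_5> = (1/16)[1*(12)*conj(2) + 1*(4)*conj(-2) + 2*(2)*conj(sqrt(2)) + 2*(4)*conj(0) + 2*(2)*conj(-sqrt(2)) + 4*(2)*conj(0) + 4*(-2)*conj(0)]
      = (1/16)[(24) + (-8) + (4*sqrt(2)) + (0) + (-4*sqrt(2)) + (0) + (0)] = 16/16 = 1
  <chi_rho, chi_6> = (1/16)[1*(12)*conj(2) + 1*(4)*conj(2) + 2*(2)*conj(0) + 2*(4)*conj(-2) + 2*(2)*conj(0) + 4*(2)*conj(0) + 4*(-2)*conj(0)]
      = (1/16)[(24) + (8) + (0) + (-16) + (0) + (0) + (0)] = 16/16 = 1
  <chi_rho, chi_7> = (1/16)[1*(12)*conj(2) + 1*(4)*conj(-2) + 2*(2)*conj(-sqrt(2)) + 2*(4)*conj(0) + 2*(2)*conj(sqrt(2)) + 4*(2)*conj(0) + 4*(-2)*conj(0)]
      = (1/16)[(24) + (-8) + (-4*sqrt(2)) + (0) + (4*sqrt(2)) + (0) + (0)] = 16/16 = 1
Dimension check: dim(rho) = sum (mult * dim) = 2*1 + 2*1 + 2*1 + 0*1 + 1*2 + 1*2 + 1*2 = 12 = chi_rho(e) = 12.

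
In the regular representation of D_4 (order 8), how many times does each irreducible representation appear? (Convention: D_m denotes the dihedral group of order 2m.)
Each irreducible V_i of dimension d_i appears with multiplicity d_i, i.e. rho_reg = (direct sum over all irreducibles V_i) d_i V_i. The irreducible dimensions for D_4 are 1, 1, 1, 1, 2: 4 irreducibles of dimension 1, each with multiplicity 1; 1 irreducible of dimension 2, with multiplicity 2. Total dimension 4*1*1 + 1*2*2 = 8 = |G|.

Proof sketch: General theorem: in the regular representation of a finite group G, each irreducible appears with multiplicity equal to its dimension. Check: dim(rho_reg) = sum d_i^2 = 1 + 1 + 1 + 1 + 4 = 8 = |G|.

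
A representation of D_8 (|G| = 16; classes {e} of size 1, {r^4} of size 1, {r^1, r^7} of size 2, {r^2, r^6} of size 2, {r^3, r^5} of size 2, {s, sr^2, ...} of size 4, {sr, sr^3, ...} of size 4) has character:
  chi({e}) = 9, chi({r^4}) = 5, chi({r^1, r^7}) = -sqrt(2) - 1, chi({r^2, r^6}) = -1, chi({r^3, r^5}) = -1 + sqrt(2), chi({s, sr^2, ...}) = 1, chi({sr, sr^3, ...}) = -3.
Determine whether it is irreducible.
Not irreducible (reducible): <chi, chi> = 10 > 1.

Explanation: <chi, chi> = (1/|G|) sum_C |C| * |chi(C)|^2 = (1/16)[1*|9|^2 + 1*|5|^2 + 2*|-sqrt(2) - 1|^2 + 2*|-1|^2 + 2*|-1 + sqrt(2)|^2 + 4*|1|^2 + 4*|-3|^2]
  = (1/16)[(81) + (25) + (4*sqrt(2) + 6) + (2) + (6 - 4*sqrt(2)) + (4) + (36)] = 160/16 = 10.
A character is irreducible iff <chi, chi> = 1, so this representation is reducible.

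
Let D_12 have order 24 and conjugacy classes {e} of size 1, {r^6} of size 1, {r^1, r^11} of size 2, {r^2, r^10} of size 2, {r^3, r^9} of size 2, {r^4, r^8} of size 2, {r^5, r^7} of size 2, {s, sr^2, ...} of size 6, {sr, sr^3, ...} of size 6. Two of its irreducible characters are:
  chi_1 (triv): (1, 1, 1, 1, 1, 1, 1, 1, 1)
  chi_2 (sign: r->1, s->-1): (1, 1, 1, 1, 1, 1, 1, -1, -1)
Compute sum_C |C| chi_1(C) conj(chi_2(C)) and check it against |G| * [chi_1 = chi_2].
Sum = 0; so <chi_1, chi_2> = 0 (distinct irreducibles are orthogonal).

Explanation: Compute term by term over conjugacy classes (|C| * chi_1(C) * conj(chi_2(C))):
  1*(1)*conj(1) + 1*(1)*conj(1) + 2*(1)*conj(1) + 2*(1)*conj(1) + 2*(1)*conj(1) + 2*(1)*conj(1) + 2*(1)*conj(1) + 6*(1)*conj(-1) + 6*(1)*conj(-1)
  = (1) + (1) + (2) + (2) + (2) + (2) + (2) + (-6) + (-6)
  = 0.
Dividing by |G| = 24 gives 0/24 = 0, matching the row-orthogonality relation <chi_1, chi_2> = [chi_1 = chi_2].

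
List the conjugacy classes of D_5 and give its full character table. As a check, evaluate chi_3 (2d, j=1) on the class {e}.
Conjugacy classes: {e} of size 1, {r^1, r^4} of size 2, {r^2, r^3} of size 2, {s, sr, ..., sr^4} of size 5.
Character table:
  irrep \ class              {e} (size 1)  {r^1, r^4} (size 2)  {r^2, r^3} (size 2)  {s, sr, ..., sr^4} (size 5)
  chi_1 (triv)               1             1                    1                    1                          
  chi_2 (sign: r->1, s->-1)  1             1                    1                    -1                         
  chi_3 (2d, j=1)            2             -1/2 + sqrt(5)/2     -sqrt(5)/2 - 1/2     0                          
  chi_4 (2d, j=2)            2             -sqrt(5)/2 - 1/2     -1/2 + sqrt(5)/2     0                          

Spot check: chi_3 (2d, j=1) on {e} = 2.

Justification: D_5 has order 2*5 = 10 with 4 conjugacy classes, hence 4 irreducibles. Sum of squared dims 1 + 1 + 4 + 4 = 10 = |G|. Linear characters come from the abelianisation; the 2-dimensional irreps have character r^k -> 2*cos(2*pi*j*k/5), reflections -> 0.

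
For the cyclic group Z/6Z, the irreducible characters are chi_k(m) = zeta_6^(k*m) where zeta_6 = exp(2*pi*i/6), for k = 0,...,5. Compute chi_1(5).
chi_1(5) = zeta_6^5 = exp(-I*pi/3)

Details: chi_1(5) = zeta_6^(1*5) = zeta_6^5. Since zeta_6^6 = 1, this equals zeta_6^5 = exp(2*pi*i*5/6) = exp(-I*pi/3).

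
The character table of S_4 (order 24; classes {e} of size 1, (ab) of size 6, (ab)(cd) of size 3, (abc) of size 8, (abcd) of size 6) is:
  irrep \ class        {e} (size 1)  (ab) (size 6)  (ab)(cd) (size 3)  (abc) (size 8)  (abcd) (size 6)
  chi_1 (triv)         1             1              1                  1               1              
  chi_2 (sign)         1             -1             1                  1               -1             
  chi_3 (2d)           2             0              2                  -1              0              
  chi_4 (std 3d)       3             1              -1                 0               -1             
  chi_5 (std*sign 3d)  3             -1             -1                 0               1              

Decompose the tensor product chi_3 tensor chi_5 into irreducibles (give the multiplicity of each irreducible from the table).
chi_3 tensor chi_5 = chi_4 + chi_5 (all other irreducibles have multiplicity 0).

Why: The character of a tensor product is the pointwise product (chi_3 * chi_5)(C) = chi_3(C) * chi_5(C):
  {e}: (2)*(3), (ab): (0)*(-1), (ab)(cd): (2)*(-1), (abc): (-1)*(0), (abcd): (0)*(1)
so (chi_3 * chi_5) takes values
  {e} -> 6, (ab) -> 0, (ab)(cd) -> -2, (abc) -> 0, (abcd) -> 0.
Now take the inner product of this character with each irreducible chi from the table, <chi_3*chi_5, chi> = (1/24) sum_C |C| (chi_3*chi_5)(C) conj(chi(C)):
  <chi_3*chi_5, chi_1> = (1/24)[1*(6)*conj(1) + 6*(0)*conj(1) + 3*(-2)*conj(1) + 8*(0)*conj(1) + 6*(0)*conj(1)]
      = (1/24)[(6) + (0) + (-6) + (0) + (0)] = 0/24 = 0
  <chi_3*chi_5, chi_2> = (1/24)[1*(6)*conj(1) + 6*(0)*conj(-1) + 3*(-2)*conj(1) + 8*(0)*conj(1) + 6*(0)*conj(-1)]
      = (1/24)[(6) + (0) + (-6) + (0) + (0)] = 0/24 = 0
  <chi_3*chi_5, chi_3> = (1/24)[1*(6)*conj(2) + 6*(0)*conj(0) + 3*(-2)*conj(2) + 8*(0)*conj(-1) + 6*(0)*conj(0)]
      = (1/24)[(12) + (0) + (-12) + (0) + (0)] = 0/24 = 0
  <chi_3*chi_5, chi_4> = (1/24)[1*(6)*conj(3) + 6*(0)*conj(1) + 3*(-2)*conj(-1) + 8*(0)*conj(0) + 6*(0)*conj(-1)]
      = (1/24)[(18) + (0) + (6) + (0) + (0)] = 24/24 = 1
  <chi_3*chi_5, chi_5> = (1/24)[1*(6)*conj(3) + 6*(0)*conj(-1) + 3*(-2)*conj(-1) + 8*(0)*conj(0) + 6*(0)*conj(1)]
      = (1/24)[(18) + (0) + (6) + (0) + (0)] = 24/24 = 1
Hence the multiplicities are chi_4: 1, chi_5: 1. Dimension check: dim(chi_3)*dim(chi_5) = 2*3 = 6 and sum (mult * dim) = 1*3 + 1*3 = 6.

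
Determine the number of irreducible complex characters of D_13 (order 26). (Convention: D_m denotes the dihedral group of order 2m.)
8

Reasoning: The number of irreducible complex representations of a finite group equals its number of conjugacy classes. D_13 has 8 conjugacy classes ((n+3)/2 for n odd), so D_13 (order 26) has exactly 8 irreducible complex representations.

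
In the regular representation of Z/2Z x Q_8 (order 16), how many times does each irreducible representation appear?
Each irreducible V_i of dimension d_i appears with multiplicity d_i, i.e. rho_reg = (direct sum over all irreducibles V_i) d_i V_i. The irreducible dimensions for Z/2Z x Q_8 are 1, 1, 1, 1, 1, 1, 1, 1, 2, 2: 8 irreducibles of dimension 1, each with multiplicity 1; 2 irreducibles of dimension 2, each with multiplicity 2. Total dimension 8*1*1 + 2*2*2 = 16 = |G|.

Proof sketch: General theorem: in the regular representation of a finite group G, each irreducible appears with multiplicity equal to its dimension. Check: dim(rho_reg) = sum d_i^2 = 1 + 1 + 1 + 1 + 1 + 1 + 1 + 1 + 4 + 4 = 16 = |G|.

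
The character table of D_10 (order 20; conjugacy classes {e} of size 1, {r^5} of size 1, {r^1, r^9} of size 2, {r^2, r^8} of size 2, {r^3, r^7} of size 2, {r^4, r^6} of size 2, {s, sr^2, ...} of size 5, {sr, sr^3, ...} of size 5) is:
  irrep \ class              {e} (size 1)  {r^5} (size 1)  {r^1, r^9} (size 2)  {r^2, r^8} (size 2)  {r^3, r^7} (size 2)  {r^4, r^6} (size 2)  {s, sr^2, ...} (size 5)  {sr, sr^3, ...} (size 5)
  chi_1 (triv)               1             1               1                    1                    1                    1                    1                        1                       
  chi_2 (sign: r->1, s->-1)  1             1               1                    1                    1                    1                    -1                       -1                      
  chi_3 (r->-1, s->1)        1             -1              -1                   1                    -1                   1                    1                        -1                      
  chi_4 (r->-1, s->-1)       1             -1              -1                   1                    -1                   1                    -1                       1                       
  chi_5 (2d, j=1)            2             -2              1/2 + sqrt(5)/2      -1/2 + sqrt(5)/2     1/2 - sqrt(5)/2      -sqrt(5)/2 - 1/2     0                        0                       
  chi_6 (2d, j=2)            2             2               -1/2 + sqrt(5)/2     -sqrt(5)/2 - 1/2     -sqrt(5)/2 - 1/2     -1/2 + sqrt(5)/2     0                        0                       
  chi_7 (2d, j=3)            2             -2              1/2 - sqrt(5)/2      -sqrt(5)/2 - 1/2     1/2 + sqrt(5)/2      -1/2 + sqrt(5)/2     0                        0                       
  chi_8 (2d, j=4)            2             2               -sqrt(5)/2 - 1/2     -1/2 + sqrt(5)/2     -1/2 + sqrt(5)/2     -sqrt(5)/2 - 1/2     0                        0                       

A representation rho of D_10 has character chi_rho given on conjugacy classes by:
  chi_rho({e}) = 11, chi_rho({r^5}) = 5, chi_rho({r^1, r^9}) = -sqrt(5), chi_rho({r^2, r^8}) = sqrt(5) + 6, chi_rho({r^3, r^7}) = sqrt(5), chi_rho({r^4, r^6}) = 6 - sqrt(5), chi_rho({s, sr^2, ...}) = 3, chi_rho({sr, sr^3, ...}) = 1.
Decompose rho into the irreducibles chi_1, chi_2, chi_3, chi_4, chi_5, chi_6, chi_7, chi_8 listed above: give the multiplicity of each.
Multiplicities: chi_1: 3, chi_2: 1, chi_3: 2, chi_4: 1, chi_5: 0, chi_6: 0, chi_7: 0, chi_8: 2.

Explanation: Use <chi_rho, chi> = (1/|G|) sum_C |C| * chi_rho(C) * conj(chi(C)) with |G| = 20 for each irreducible chi in the table:
  <chi_rho, chi_1> = (1/20)[1*(11)*conj(1) + 1*(5)*conj(1) + 2*(-sqrt(5))*conj(1) + 2*(sqrt(5) + 6)*conj(1) + 2*(sqrt(5))*conj(1) + 2*(6 - sqrt(5))*conj(1) + 5*(3)*conj(1) + 5*(1)*conj(1)]
      = (1/20)[(11) + (5) + (-2*sqrt(5)) + (2*sqrt(5) + 12) + (2*sqrt(5)) + (12 - 2*sqrt(5)) + (15) + (5)] = 60/20 = 3
  <chi_rho, chi_2> = (1/20)[1*(11)*conj(1) + 1*(5)*conj(1) + 2*(-sqrt(5))*conj(1) + 2*(sqrt(5) + 6)*conj(1) + 2*(sqrt(5))*conj(1) + 2*(6 - sqrt(5))*conj(1) + 5*(3)*conj(-1) + 5*(1)*conj(-1)]
      = (1/20)[(11) + (5) + (-2*sqrt(5)) + (2*sqrt(5) + 12) + (2*sqrt(5)) + (12 - 2*sqrt(5)) + (-15) + (-5)] = 20/20 = 1
  <chi_rho, chi_3> = (1/20)[1*(11)*conj(1) + 1*(5)*conj(-1) + 2*(-sqrt(5))*conj(-1) + 2*(sqrt(5) + 6)*conj(1) + 2*(sqrt(5))*conj(-1) + 2*(6 - sqrt(5))*conj(1) + 5*(3)*conj(1) + 5*(1)*conj(-1)]
      = (1/20)[(11) + (-5) + (2*sqrt(5)) + (2*sqrt(5) + 12) + (-2*sqrt(5)) + (12 - 2*sqrt(5)) + (15) + (-5)] = 40/20 = 2
  <chi_rho, chi_4> = (1/20)[1*(11)*conj(1) + 1*(5)*conj(-1) + 2*(-sqrt(5))*conj(-1) + 2*(sqrt(5) + 6)*conj(1) + 2*(sqrt(5))*conj(-1) + 2*(6 - sqrt(5))*conj(1) + 5*(3)*conj(-1) + 5*(1)*conj(1)]
      = (1/20)[(11) + (-5) + (2*sqrt(5)) + (2*sqrt(5) + 12) + (-2*sqrt(5)) + (12 - 2*sqrt(5)) + (-15) + (5)] = 20/20 = 1
  <chi_rho, chi_5> = (1/20)[1*(11)*conj(2) + 1*(5)*conj(-2) + 2*(-sqrt(5))*conj(1/2 + sqrt(5)/2) + 2*(sqrt(5) + 6)*conj(-1/2 + sqrt(5)/2) + 2*(sqrt(5))*conj(1/2 - sqrt(5)/2) + 2*(6 - sqrt(5))*conj(-sqrt(5)/2 - 1/2) + 5*(3)*conj(0) + 5*(1)*conj(0)]
      = (1/20)[(22) + (-10) + (-5 - sqrt(5)) + (-1 + 5*sqrt(5)) + (-5 + sqrt(5)) + (-5*sqrt(5) - 1) + (0) + (0)] = 0/20 = 0
  <chi_rho, chi_6> = (1/20)[1*(11)*conj(2) + 1*(5)*conj(2) + 2*(-sqrt(5))*conj(-1/2 + sqrt(5)/2) + 2*(sqrt(5) + 6)*conj(-sqrt(5)/2 - 1/2) + 2*(sqrt(5))*conj(-sqrt(5)/2 - 1/2) + 2*(6 - sqrt(5))*conj(-1/2 + sqrt(5)/2) + 5*(3)*conj(0) + 5*(1)*conj(0)]
      = (1/20)[(22) + (10) + (-5 + sqrt(5)) + (-7*sqrt(5) - 11) + (-5 - sqrt(5)) + (-11 + 7*sqrt(5)) + (0) + (0)] = 0/20 = 0
  <chi_rho, chi_7> = (1/20)[1*(11)*conj(2) + 1*(5)*conj(-2) + 2*(-sqrt(5))*conj(1/2 - sqrt(5)/2) + 2*(sqrt(5) + 6)*conj(-sqrt(5)/2 - 1/2) + 2*(sqrt(5))*conj(1/2 + sqrt(5)/2) + 2*(6 - sqrt(5))*conj(-1/2 + sqrt(5)/2) + 5*(3)*conj(0) + 5*(1)*conj(0)]
      = (1/20)[(22) + (-10) + (5 - sqrt(5)) + (-7*sqrt(5) - 11) + (sqrt(5) + 5) + (-11 + 7*sqrt(5)) + (0) + (0)] = 0/20 = 0
  <chi_rho, chi_8> = (1/20)[1*(11)*conj(2) + 1*(5)*conj(2) + 2*(-sqrt(5))*conj(-sqrt(5)/2 - 1/2) + 2*(sqrt(5) + 6)*conj(-1/2 + sqrt(5)/2) + 2*(sqrt(5))*conj(-1/2 + sqrt(5)/2) + 2*(6 - sqrt(5))*conj(-sqrt(5)/2 - 1/2) + 5*(3)*conj(0) + 5*(1)*conj(0)]
      = (1/20)[(22) + (10) + (sqrt(5) + 5) + (-1 + 5*sqrt(5)) + (5 - sqrt(5)) + (-5*sqrt(5) - 1) + (0) + (0)] = 40/20 = 2
Dimension check: dim(rho) = sum (mult * dim) = 3*1 + 1*1 + 2*1 + 1*1 + 0*2 + 0*2 + 0*2 + 2*2 = 11 = chi_rho(e) = 11.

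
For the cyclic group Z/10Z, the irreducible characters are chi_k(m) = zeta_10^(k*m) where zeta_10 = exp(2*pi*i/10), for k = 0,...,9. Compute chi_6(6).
chi_6(6) = zeta_10^36 = exp(-4*I*pi/5)

chi_6(6) = zeta_10^(6*6) = zeta_10^36. Since zeta_10^10 = 1, this equals zeta_10^6 = exp(2*pi*i*6/10) = exp(-4*I*pi/5).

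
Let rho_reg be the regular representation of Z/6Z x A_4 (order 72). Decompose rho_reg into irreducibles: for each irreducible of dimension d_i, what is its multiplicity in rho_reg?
Each irreducible V_i of dimension d_i appears with multiplicity d_i, i.e. rho_reg = (direct sum over all irreducibles V_i) d_i V_i. The irreducible dimensions for Z/6Z x A_4 are 1, 1, 1, 1, 1, 1, 1, 1, 1, 1, 1, 1, 1, 1, 1, 1, 1, 1, 3, 3, 3, 3, 3, 3: 18 irreducibles of dimension 1, each with multiplicity 1; 6 irreducibles of dimension 3, each with multiplicity 3. Total dimension 18*1*1 + 6*3*3 = 72 = |G|.

General theorem: in the regular representation of a finite group G, each irreducible appears with multiplicity equal to its dimension. Check: dim(rho_reg) = sum d_i^2 = 1 + 1 + 1 + 1 + 1 + 1 + 1 + 1 + 1 + 1 + 1 + 1 + 1 + 1 + 1 + 1 + 1 + 1 + 9 + 9 + 9 + 9 + 9 + 9 = 72 = |G|.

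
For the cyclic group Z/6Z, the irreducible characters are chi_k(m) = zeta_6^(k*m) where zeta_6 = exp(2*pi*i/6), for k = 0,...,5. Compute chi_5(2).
chi_5(2) = zeta_6^10 = exp(-2*I*pi/3)

Justification: chi_5(2) = zeta_6^(5*2) = zeta_6^10. Since zeta_6^6 = 1, this equals zeta_6^4 = exp(2*pi*i*4/6) = exp(-2*I*pi/3).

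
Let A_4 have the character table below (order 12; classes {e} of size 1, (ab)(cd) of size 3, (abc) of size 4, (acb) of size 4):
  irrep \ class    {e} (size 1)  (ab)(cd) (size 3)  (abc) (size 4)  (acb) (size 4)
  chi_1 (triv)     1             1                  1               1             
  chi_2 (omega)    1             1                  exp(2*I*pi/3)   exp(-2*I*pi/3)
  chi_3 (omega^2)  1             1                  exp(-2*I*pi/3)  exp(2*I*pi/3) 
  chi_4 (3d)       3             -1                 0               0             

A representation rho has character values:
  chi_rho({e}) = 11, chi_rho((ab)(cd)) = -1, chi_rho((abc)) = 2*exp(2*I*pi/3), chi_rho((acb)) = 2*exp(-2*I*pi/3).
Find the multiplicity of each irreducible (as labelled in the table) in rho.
Multiplicities: chi_1: 0, chi_2: 2, chi_3: 0, chi_4: 3.

Why: Use <chi_rho, chi> = (1/|G|) sum_C |C| * chi_rho(C) * conj(chi(C)) with |G| = 12 for each irreducible chi in the table:
  <chi_rho, chi_1> = (1/12)[1*(11)*conj(1) + 3*(-1)*conj(1) + 4*(2*exp(2*I*pi/3))*conj(1) + 4*(2*exp(-2*I*pi/3))*conj(1)]
      = (1/12)[(11) + (-3) + (8*exp(2*I*pi/3)) + (8*exp(-2*I*pi/3))] = 0/12 = 0
  <chi_rho, chi_2> = (1/12)[1*(11)*conj(1) + 3*(-1)*conj(1) + 4*(2*exp(2*I*pi/3))*conj(exp(2*I*pi/3)) + 4*(2*exp(-2*I*pi/3))*conj(exp(-2*I*pi/3))]
      = (1/12)[(11) + (-3) + (8) + (8)] = 24/12 = 2
  <chi_rho, chi_3> = (1/12)[1*(11)*conj(1) + 3*(-1)*conj(1) + 4*(2*exp(2*I*pi/3))*conj(exp(-2*I*pi/3)) + 4*(2*exp(-2*I*pi/3))*conj(exp(2*I*pi/3))]
      = (1/12)[(11) + (-3) + (8*exp(-2*I*pi/3)) + (8*exp(2*I*pi/3))] = 0/12 = 0
  <chi_rho, chi_4> = (1/12)[1*(11)*conj(3) + 3*(-1)*conj(-1) + 4*(2*exp(2*I*pi/3))*conj(0) + 4*(2*exp(-2*I*pi/3))*conj(0)]
      = (1/12)[(33) + (3) + (0) + (0)] = 36/12 = 3
(Exp terms are combined using exp(i*s)*conj(exp(i*t)) = exp(i*(s-t)), and sums of them are collapsed using the identity that for every m > 1 the m distinct m-th roots of unity sum to 0, e.g. 1 + exp(2*I*pi/3) + exp(-2*I*pi/3) = 0.)
Dimension check: dim(rho) = sum (mult * dim) = 0*1 + 2*1 + 0*1 + 3*3 = 11 = chi_rho(e) = 11.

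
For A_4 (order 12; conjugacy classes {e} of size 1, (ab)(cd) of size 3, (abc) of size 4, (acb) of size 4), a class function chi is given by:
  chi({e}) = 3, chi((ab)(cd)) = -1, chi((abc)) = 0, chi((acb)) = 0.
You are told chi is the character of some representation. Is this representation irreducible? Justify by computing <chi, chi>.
Irreducible: <chi, chi> = 1.

Details: <chi, chi> = (1/|G|) sum_C |C| * |chi(C)|^2 = (1/12)[1*|3|^2 + 3*|-1|^2 + 4*|0|^2 + 4*|0|^2]
  = (1/12)[(9) + (3) + (0) + (0)] = 12/12 = 1.
(Exp terms are combined using exp(i*s)*conj(exp(i*t)) = exp(i*(s-t)), and sums of them are collapsed using the identity that for every m > 1 the m distinct m-th roots of unity sum to 0, e.g. 1 + exp(2*I*pi/3) + exp(-2*I*pi/3) = 0.)
A character is irreducible iff <chi, chi> = 1, so this representation is irreducible.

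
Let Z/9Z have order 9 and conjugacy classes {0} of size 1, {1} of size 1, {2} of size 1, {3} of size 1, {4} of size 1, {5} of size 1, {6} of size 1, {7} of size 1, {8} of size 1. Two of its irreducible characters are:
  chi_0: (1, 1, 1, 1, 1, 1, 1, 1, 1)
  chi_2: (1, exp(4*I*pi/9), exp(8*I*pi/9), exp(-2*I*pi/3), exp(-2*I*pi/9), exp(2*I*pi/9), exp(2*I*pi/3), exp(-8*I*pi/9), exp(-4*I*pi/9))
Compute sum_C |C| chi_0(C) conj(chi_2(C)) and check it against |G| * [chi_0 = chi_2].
Sum = 0; so <chi_0, chi_2> = 0 (distinct irreducibles are orthogonal).

Justification: Compute term by term over conjugacy classes (|C| * chi_0(C) * conj(chi_2(C))):
  1*(1)*conj(1) + 1*(1)*conj(exp(4*I*pi/9)) + 1*(1)*conj(exp(8*I*pi/9)) + 1*(1)*conj(exp(-2*I*pi/3)) + 1*(1)*conj(exp(-2*I*pi/9)) + 1*(1)*conj(exp(2*I*pi/9)) + 1*(1)*conj(exp(2*I*pi/3)) + 1*(1)*conj(exp(-8*I*pi/9)) + 1*(1)*conj(exp(-4*I*pi/9))
  = (1) + (exp(-4*I*pi/9)) + (exp(-8*I*pi/9)) + (exp(2*I*pi/3)) + (exp(2*I*pi/9)) + (exp(-2*I*pi/9)) + (exp(-2*I*pi/3)) + (exp(8*I*pi/9)) + (exp(4*I*pi/9))
  = 0.
(Exp terms are combined using exp(i*s)*conj(exp(i*t)) = exp(i*(s-t)), and sums of them are collapsed using the identity that for every m > 1 the m distinct m-th roots of unity sum to 0, e.g. 1 + exp(2*I*pi/3) + exp(-2*I*pi/3) = 0.)
Dividing by |G| = 9 gives 0/9 = 0, matching the row-orthogonality relation <chi_0, chi_2> = [chi_0 = chi_2].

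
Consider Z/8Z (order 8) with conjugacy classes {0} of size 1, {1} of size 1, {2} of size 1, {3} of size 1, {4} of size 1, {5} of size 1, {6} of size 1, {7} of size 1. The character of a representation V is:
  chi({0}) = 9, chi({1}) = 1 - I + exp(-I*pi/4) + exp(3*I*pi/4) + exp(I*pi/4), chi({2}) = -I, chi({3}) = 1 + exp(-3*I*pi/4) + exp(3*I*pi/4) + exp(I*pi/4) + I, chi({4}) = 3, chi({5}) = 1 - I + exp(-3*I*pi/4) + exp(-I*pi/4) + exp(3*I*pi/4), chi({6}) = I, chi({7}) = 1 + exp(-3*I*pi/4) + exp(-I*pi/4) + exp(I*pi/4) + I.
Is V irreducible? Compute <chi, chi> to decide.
Not irreducible (reducible): <chi, chi> = 13 > 1.

Proof sketch: <chi, chi> = (1/|G|) sum_C |C| * |chi(C)|^2 = (1/8)[1*|9|^2 + 1*|1 - I + exp(-I*pi/4) + exp(3*I*pi/4) + exp(I*pi/4)|^2 + 1*|-I|^2 + 1*|1 + exp(-3*I*pi/4) + exp(3*I*pi/4) + exp(I*pi/4) + I|^2 + 1*|3|^2 + 1*|1 - I + exp(-3*I*pi/4) + exp(-I*pi/4) + exp(3*I*pi/4)|^2 + 1*|I|^2 + 1*|1 + exp(-3*I*pi/4) + exp(-I*pi/4) + exp(I*pi/4) + I|^2]
  = (1/8)[(81) + (3) + (1) + (3) + (9) + (3) + (1) + (3)] = 104/8 = 13.
(Exp terms are combined using exp(i*s)*conj(exp(i*t)) = exp(i*(s-t)), and sums of them are collapsed using the identity that for every m > 1 the m distinct m-th roots of unity sum to 0, e.g. 1 + exp(2*I*pi/3) + exp(-2*I*pi/3) = 0.)
A character is irreducible iff <chi, chi> = 1, so this representation is reducible.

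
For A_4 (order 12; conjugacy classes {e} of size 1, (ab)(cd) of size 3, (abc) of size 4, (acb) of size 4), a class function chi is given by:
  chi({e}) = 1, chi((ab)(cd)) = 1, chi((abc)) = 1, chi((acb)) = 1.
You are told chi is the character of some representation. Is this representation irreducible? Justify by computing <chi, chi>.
Irreducible: <chi, chi> = 1.

<chi, chi> = (1/|G|) sum_C |C| * |chi(C)|^2 = (1/12)[1*|1|^2 + 3*|1|^2 + 4*|1|^2 + 4*|1|^2]
  = (1/12)[(1) + (3) + (4) + (4)] = 12/12 = 1.
(Exp terms are combined using exp(i*s)*conj(exp(i*t)) = exp(i*(s-t)), and sums of them are collapsed using the identity that for every m > 1 the m distinct m-th roots of unity sum to 0, e.g. 1 + exp(2*I*pi/3) + exp(-2*I*pi/3) = 0.)
A character is irreducible iff <chi, chi> = 1, so this representation is irreducible.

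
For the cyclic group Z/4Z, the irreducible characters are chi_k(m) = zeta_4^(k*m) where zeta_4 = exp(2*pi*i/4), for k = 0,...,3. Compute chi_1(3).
chi_1(3) = zeta_4^3 = -I

Proof sketch: chi_1(3) = zeta_4^(1*3) = zeta_4^3. Since zeta_4^4 = 1, this equals zeta_4^3 = exp(2*pi*i*3/4) = -I.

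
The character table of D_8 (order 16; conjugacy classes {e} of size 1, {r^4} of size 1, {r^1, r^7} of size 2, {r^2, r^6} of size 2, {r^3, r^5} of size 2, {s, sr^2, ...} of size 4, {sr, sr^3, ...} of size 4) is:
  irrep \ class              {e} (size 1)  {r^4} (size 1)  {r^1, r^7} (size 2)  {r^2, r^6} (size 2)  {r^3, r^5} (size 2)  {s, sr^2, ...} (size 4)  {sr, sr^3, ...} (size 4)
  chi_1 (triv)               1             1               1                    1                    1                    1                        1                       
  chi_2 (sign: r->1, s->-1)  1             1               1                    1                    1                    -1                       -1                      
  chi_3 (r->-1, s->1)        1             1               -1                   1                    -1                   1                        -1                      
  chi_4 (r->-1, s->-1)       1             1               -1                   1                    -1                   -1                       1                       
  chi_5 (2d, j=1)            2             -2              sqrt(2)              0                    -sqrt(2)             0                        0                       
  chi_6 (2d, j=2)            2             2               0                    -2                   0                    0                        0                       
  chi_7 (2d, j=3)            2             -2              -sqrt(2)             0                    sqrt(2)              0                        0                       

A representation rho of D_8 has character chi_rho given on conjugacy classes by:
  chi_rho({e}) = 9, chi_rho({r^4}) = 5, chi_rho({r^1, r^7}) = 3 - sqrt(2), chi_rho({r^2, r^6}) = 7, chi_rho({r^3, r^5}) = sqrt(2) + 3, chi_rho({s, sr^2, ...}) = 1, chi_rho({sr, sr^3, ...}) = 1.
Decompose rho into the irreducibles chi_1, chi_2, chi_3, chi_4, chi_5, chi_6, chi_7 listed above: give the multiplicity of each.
Multiplicities: chi_1: 3, chi_2: 2, chi_3: 1, chi_4: 1, chi_5: 0, chi_6: 0, chi_7: 1.

Derivation: Use <chi_rho, chi> = (1/|G|) sum_C |C| * chi_rho(C) * conj(chi(C)) with |G| = 16 for each irreducible chi in the table:
  <chi_rho, chi_1> = (1/16)[1*(9)*conj(1) + 1*(5)*conj(1) + 2*(3 - sqrt(2))*conj(1) + 2*(7)*conj(1) + 2*(sqrt(2) + 3)*conj(1) + 4*(1)*conj(1) + 4*(1)*conj(1)]
      = (1/16)[(9) + (5) + (6 - 2*sqrt(2)) + (14) + (2*sqrt(2) + 6) + (4) + (4)] = 48/16 = 3
  <chi_rho, chi_2> = (1/16)[1*(9)*conj(1) + 1*(5)*conj(1) + 2*(3 - sqrt(2))*conj(1) + 2*(7)*conj(1) + 2*(sqrt(2) + 3)*conj(1) + 4*(1)*conj(-1) + 4*(1)*conj(-1)]
      = (1/16)[(9) + (5) + (6 - 2*sqrt(2)) + (14) + (2*sqrt(2) + 6) + (-4) + (-4)] = 32/16 = 2
  <chi_rho, chi_3> = (1/16)[1*(9)*conj(1) + 1*(5)*conj(1) + 2*(3 - sqrt(2))*conj(-1) + 2*(7)*conj(1) + 2*(sqrt(2) + 3)*conj(-1) + 4*(1)*conj(1) + 4*(1)*conj(-1)]
      = (1/16)[(9) + (5) + (-6 + 2*sqrt(2)) + (14) + (-6 - 2*sqrt(2)) + (4) + (-4)] = 16/16 = 1
  <chi_rho, chi_4> = (1/16)[1*(9)*conj(1) + 1*(5)*conj(1) + 2*(3 - sqrt(2))*conj(-1) + 2*(7)*conj(1) + 2*(sqrt(2) + 3)*conj(-1) + 4*(1)*conj(-1) + 4*(1)*conj(1)]
      = (1/16)[(9) + (5) + (-6 + 2*sqrt(2)) + (14) + (-6 - 2*sqrt(2)) + (-4) + (4)] = 16/16 = 1
  <chi_rho, chi_5> = (1/16)[1*(9)*conj(2) + 1*(5)*conj(-2) + 2*(3 - sqrt(2))*conj(sqrt(2)) + 2*(7)*conj(0) + 2*(sqrt(2) + 3)*conj(-sqrt(2)) + 4*(1)*conj(0) + 4*(1)*conj(0)]
      = (1/16)[(18) + (-10) + (-4 + 6*sqrt(2)) + (0) + (-6*sqrt(2) - 4) + (0) + (0)] = 0/16 = 0
  <chi_rho, chi_6> = (1/16)[1*(9)*conj(2) + 1*(5)*conj(2) + 2*(3 - sqrt(2))*conj(0) + 2*(7)*conj(-2) + 2*(sqrt(2) + 3)*conj(0) + 4*(1)*conj(0) + 4*(1)*conj(0)]
      = (1/16)[(18) + (10) + (0) + (-28) + (0) + (0) + (0)] = 0/16 = 0
  <chi_rho, chi_7> = (1/16)[1*(9)*conj(2) + 1*(5)*conj(-2) + 2*(3 - sqrt(2))*conj(-sqrt(2)) + 2*(7)*conj(0) + 2*(sqrt(2) + 3)*conj(sqrt(2)) + 4*(1)*conj(0) + 4*(1)*conj(0)]
      = (1/16)[(18) + (-10) + (4 - 6*sqrt(2)) + (0) + (4 + 6*sqrt(2)) + (0) + (0)] = 16/16 = 1
Dimension check: dim(rho) = sum (mult * dim) = 3*1 + 2*1 + 1*1 + 1*1 + 0*2 + 0*2 + 1*2 = 9 = chi_rho(e) = 9.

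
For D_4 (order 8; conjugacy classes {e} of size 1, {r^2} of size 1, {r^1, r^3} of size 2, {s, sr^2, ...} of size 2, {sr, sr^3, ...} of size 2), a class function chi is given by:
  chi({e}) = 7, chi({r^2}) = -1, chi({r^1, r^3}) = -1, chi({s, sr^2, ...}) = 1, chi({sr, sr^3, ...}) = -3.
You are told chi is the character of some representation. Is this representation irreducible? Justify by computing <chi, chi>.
Not irreducible (reducible): <chi, chi> = 9 > 1.

Derivation: <chi, chi> = (1/|G|) sum_C |C| * |chi(C)|^2 = (1/8)[1*|7|^2 + 1*|-1|^2 + 2*|-1|^2 + 2*|1|^2 + 2*|-3|^2]
  = (1/8)[(49) + (1) + (2) + (2) + (18)] = 72/8 = 9.
A character is irreducible iff <chi, chi> = 1, so this representation is reducible.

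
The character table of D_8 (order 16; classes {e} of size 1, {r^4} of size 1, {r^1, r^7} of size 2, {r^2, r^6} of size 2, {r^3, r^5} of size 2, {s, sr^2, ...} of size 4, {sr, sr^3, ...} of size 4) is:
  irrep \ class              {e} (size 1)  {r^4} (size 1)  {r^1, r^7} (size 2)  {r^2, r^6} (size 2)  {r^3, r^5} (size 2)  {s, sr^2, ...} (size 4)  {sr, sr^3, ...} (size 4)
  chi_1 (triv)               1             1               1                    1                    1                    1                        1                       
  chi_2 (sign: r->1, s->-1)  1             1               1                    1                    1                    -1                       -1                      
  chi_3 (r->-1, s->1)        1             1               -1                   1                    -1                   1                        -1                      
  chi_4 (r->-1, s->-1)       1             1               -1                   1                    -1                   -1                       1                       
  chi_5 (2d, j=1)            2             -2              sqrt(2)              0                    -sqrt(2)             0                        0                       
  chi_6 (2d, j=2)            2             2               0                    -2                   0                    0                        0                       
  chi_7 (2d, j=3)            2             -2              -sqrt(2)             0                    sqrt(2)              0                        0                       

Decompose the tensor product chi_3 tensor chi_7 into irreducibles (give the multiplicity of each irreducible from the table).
chi_3 tensor chi_7 = chi_5 (all other irreducibles have multiplicity 0).

Proof sketch: The character of a tensor product is the pointwise product (chi_3 * chi_7)(C) = chi_3(C) * chi_7(C):
  {e}: (1)*(2), {r^4}: (1)*(-2), {r^1, r^7}: (-1)*(-sqrt(2)), {r^2, r^6}: (1)*(0), {r^3, r^5}: (-1)*(sqrt(2)), {s, sr^2, ...}: (1)*(0), {sr, sr^3, ...}: (-1)*(0)
so (chi_3 * chi_7) takes values
  {e} -> 2, {r^4} -> -2, {r^1, r^7} -> sqrt(2), {r^2, r^6} -> 0, {r^3, r^5} -> -sqrt(2), {s, sr^2, ...} -> 0, {sr, sr^3, ...} -> 0.
Now take the inner product of this character with each irreducible chi from the table, <chi_3*chi_7, chi> = (1/16) sum_C |C| (chi_3*chi_7)(C) conj(chi(C)):
  <chi_3*chi_7, chi_1> = (1/16)[1*(2)*conj(1) + 1*(-2)*conj(1) + 2*(sqrt(2))*conj(1) + 2*(0)*conj(1) + 2*(-sqrt(2))*conj(1) + 4*(0)*conj(1) + 4*(0)*conj(1)]
      = (1/16)[(2) + (-2) + (2*sqrt(2)) + (0) + (-2*sqrt(2)) + (0) + (0)] = 0/16 = 0
  <chi_3*chi_7, chi_2> = (1/16)[1*(2)*conj(1) + 1*(-2)*conj(1) + 2*(sqrt(2))*conj(1) + 2*(0)*conj(1) + 2*(-sqrt(2))*conj(1) + 4*(0)*conj(-1) + 4*(0)*conj(-1)]
      = (1/16)[(2) + (-2) + (2*sqrt(2)) + (0) + (-2*sqrt(2)) + (0) + (0)] = 0/16 = 0
  <chi_3*chi_7, chi_3> = (1/16)[1*(2)*conj(1) + 1*(-2)*conj(1) + 2*(sqrt(2))*conj(-1) + 2*(0)*conj(1) + 2*(-sqrt(2))*conj(-1) + 4*(0)*conj(1) + 4*(0)*conj(-1)]
      = (1/16)[(2) + (-2) + (-2*sqrt(2)) + (0) + (2*sqrt(2)) + (0) + (0)] = 0/16 = 0
  <chi_3*chi_7, chi_4> = (1/16)[1*(2)*conj(1) + 1*(-2)*conj(1) + 2*(sqrt(2))*conj(-1) + 2*(0)*conj(1) + 2*(-sqrt(2))*conj(-1) + 4*(0)*conj(-1) + 4*(0)*conj(1)]
      = (1/16)[(2) + (-2) + (-2*sqrt(2)) + (0) + (2*sqrt(2)) + (0) + (0)] = 0/16 = 0
  <chi_3*chi_7, chi_5> = (1/16)[1*(2)*conj(2) + 1*(-2)*conj(-2) + 2*(sqrt(2))*conj(sqrt(2)) + 2*(0)*conj(0) + 2*(-sqrt(2))*conj(-sqrt(2)) + 4*(0)*conj(0) + 4*(0)*conj(0)]
      = (1/16)[(4) + (4) + (4) + (0) + (4) + (0) + (0)] = 16/16 = 1
  <chi_3*chi_7, chi_6> = (1/16)[1*(2)*conj(2) + 1*(-2)*conj(2) + 2*(sqrt(2))*conj(0) + 2*(0)*conj(-2) + 2*(-sqrt(2))*conj(0) + 4*(0)*conj(0) + 4*(0)*conj(0)]
      = (1/16)[(4) + (-4) + (0) + (0) + (0) + (0) + (0)] = 0/16 = 0
  <chi_3*chi_7, chi_7> = (1/16)[1*(2)*conj(2) + 1*(-2)*conj(-2) + 2*(sqrt(2))*conj(-sqrt(2)) + 2*(0)*conj(0) + 2*(-sqrt(2))*conj(sqrt(2)) + 4*(0)*conj(0) + 4*(0)*conj(0)]
      = (1/16)[(4) + (4) + (-4) + (0) + (-4) + (0) + (0)] = 0/16 = 0
Hence the multiplicities are chi_5: 1. Dimension check: dim(chi_3)*dim(chi_7) = 1*2 = 2 and sum (mult * dim) = 1*2 = 2.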